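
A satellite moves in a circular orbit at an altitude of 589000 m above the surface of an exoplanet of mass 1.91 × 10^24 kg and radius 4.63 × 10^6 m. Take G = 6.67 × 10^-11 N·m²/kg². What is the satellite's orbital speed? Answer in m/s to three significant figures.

Orbital radius r = R + h = 4.63 × 10^6 + 589000 = 5.219 × 10^6 m.
Gravity supplies the centripetal force: G M m / r² = m v² / r, so v = √(GM/r).
v = √(6.67 × 10^-11 × 1.91 × 10^24 / 5.219 × 10^6) = √(2.441 × 10^7) = 4941 m/s.

4940 m/s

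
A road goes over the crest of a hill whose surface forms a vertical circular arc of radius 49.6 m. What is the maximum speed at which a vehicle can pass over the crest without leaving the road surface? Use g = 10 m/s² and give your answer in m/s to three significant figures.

At the crest the centre of the circle is below the vehicle, so the net downward (centripetal) force is mg − N = mv²/r.
The vehicle leaves the road when N → 0, giving v_max = √(g r) = √(10.0 × 49.6) = 22.27 m/s.

22.3 m/s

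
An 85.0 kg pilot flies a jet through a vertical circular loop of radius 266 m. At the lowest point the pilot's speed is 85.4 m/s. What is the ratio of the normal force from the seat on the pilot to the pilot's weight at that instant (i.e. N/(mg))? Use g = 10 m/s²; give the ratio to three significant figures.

At the bottom, N − mg = mv²/r, so N = m(v²/r + g) and N/(mg) = v²/(rg) + 1 = (85.4)²/(266 × 10.0) + 1 = 2.742 + 1 = 3.742.

3.74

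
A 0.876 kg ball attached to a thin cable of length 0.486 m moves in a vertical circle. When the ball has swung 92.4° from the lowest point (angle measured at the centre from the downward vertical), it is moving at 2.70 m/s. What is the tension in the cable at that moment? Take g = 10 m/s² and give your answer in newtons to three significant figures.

Take the radial direction toward the centre of the circle as positive. The component of the weight along the string toward the centre is −mg cos φ (φ measured from the bottom), so Newton's second law along the string gives T − mg cos φ = m v²/r.
cos 92.4° = -0.04188, so T = m(v²/r + g cos φ) = 0.876 × ((2.70)²/0.486 + 10.0 × -0.04188) = 0.876 × (15.00 + (-0.4188)) = 0.876 × 14.58 = 12.77 N.

12.8 N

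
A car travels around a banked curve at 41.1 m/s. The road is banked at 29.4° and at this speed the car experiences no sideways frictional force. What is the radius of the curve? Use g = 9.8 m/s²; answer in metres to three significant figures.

306 m

Frictionless banking: tanθ = v²/(rg), so r = v²/(g tanθ).
r = (41.1)²/(9.8 × tan 29.4°) = 1689/(9.8 × 0.5635) = 1689/5.522 = 305.9 m.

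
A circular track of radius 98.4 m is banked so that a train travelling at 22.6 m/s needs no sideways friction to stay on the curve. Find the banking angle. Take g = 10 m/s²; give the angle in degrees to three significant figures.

27.4°

With no friction, the horizontal component of the normal force provides the centripetal force: N sinθ = mv²/r, while N cosθ = mg vertically.
Dividing: tanθ = v²/(r g) = (22.6)²/(98.4 × 10.0) = 510.8/984.0 = 0.5191.
θ = arctan(0.5191) = 27.43°.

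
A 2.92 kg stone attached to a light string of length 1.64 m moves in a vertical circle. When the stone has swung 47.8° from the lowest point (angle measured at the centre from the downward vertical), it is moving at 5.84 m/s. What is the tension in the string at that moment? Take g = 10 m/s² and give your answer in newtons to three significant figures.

80.3 N

Take the radial direction toward the centre of the circle as positive. The component of the weight along the string toward the centre is −mg cos φ (φ measured from the bottom), so Newton's second law along the string gives T − mg cos φ = m v²/r.
cos 47.8° = 0.6717, so T = m(v²/r + g cos φ) = 2.92 × ((5.84)²/1.64 + 10.0 × 0.6717) = 2.92 × (20.80 + (6.717)) = 2.92 × 27.51 = 80.34 N.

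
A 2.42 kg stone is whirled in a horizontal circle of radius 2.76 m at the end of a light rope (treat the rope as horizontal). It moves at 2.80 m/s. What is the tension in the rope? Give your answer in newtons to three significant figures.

The tension is the only horizontal force, so it supplies the full centripetal force: T = m v²/r = 2.42 × (2.800)²/2.76 = 2.42 × 7.840/2.76 = 6.874 N.

6.87 N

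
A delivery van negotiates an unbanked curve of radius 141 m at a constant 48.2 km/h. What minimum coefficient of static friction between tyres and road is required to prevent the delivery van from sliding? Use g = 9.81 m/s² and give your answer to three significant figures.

v = 48.2/3.6 = 13.39 m/s.
Friction provides the centripetal force: μ_s m g = m v²/r, so μ_s = v²/(g r) = (13.39)²/(9.81 × 141) = 179.3/1383 = 0.1296.

0.130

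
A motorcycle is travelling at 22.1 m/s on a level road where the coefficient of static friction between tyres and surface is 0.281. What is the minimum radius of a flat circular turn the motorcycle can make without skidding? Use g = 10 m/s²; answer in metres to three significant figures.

174 m

At the limit, μ_s m g = m v²/r, so r_min = v²/(μ_s g) = (22.1)²/(0.281 × 10.0) = 488.4/2.810 = 173.8 m.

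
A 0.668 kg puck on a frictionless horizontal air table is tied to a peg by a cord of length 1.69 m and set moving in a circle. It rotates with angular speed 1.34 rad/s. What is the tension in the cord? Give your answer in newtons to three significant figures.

v = ωr = 1.34 × 1.69 = 2.265 m/s.
The tension is the only horizontal force, so it supplies the full centripetal force: T = m v²/r = 0.668 × (2.265)²/1.69 = 0.668 × 5.128/1.69 = 2.027 N.

2.03 N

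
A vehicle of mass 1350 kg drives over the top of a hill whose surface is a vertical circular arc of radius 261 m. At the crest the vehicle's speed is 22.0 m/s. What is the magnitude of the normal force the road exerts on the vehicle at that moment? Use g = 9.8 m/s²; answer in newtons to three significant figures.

10700 N

At the crest the centripetal acceleration points downward (toward the centre of the arc), so mg − N = mv²/r.
N = m(g − v²/r) = 1350 × (9.8 − (22.0)²/261) = 1350 × (9.8 − 1.854) = 1350 × 7.946 = 10730 N.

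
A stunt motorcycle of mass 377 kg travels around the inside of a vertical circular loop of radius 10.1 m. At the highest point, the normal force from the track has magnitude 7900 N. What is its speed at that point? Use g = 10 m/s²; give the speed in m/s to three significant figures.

At the top, N + mg = mv²/r, so v = √(r(N/m + g)) = √(10.1 × (7900/377 + 10.0)) = √(10.1 × 30.95) = √312.6 = 17.68 m/s.

17.7 m/s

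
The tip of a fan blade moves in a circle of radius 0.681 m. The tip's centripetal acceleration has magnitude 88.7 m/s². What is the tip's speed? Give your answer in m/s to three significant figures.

a_c = v²/r ⇒ v = √(a_c · r) = √(88.7 × 0.681) = √60.40 = 7.772 m/s.

7.77 m/s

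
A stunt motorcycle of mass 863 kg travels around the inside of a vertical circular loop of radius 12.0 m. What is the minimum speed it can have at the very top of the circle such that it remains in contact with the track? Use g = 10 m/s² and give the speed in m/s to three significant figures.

11.0 m/s

At the top, both weight mg and N point toward the centre: N + mg = mv²/r.
At minimum speed N → 0, so mg = mv_min²/r ⇒ v_min = √(g r) = √(10.0 × 12.0) = 10.95 m/s.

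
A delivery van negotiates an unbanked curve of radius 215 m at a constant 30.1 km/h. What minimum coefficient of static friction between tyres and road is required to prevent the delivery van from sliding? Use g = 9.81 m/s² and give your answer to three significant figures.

v = 30.1/3.6 = 8.361 m/s.
Friction provides the centripetal force: μ_s m g = m v²/r, so μ_s = v²/(g r) = (8.361)²/(9.81 × 215) = 69.91/2109 = 0.03315.

0.0331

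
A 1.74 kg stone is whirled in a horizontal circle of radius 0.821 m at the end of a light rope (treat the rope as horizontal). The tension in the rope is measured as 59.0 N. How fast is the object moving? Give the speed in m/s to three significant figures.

5.28 m/s

T = m v²/r ⇒ v = √(T r / m) = √(59.0 × 0.821 / 1.74) = √27.84 = 5.276 m/s.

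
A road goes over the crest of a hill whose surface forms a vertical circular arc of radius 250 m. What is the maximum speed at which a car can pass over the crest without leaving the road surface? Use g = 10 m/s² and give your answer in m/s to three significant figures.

At the crest the centre of the circle is below the car, so the net downward (centripetal) force is mg − N = mv²/r.
The car leaves the road when N → 0, giving v_max = √(g r) = √(10.0 × 250) = 50.00 m/s.

50.0 m/s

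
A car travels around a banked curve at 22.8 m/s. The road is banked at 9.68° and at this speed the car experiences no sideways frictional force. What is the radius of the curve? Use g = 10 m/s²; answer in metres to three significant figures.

305 m

Frictionless banking: tanθ = v²/(rg), so r = v²/(g tanθ).
r = (22.8)²/(10.0 × tan 9.68°) = 519.8/(10.0 × 0.1706) = 519.8/1.706 = 304.8 m.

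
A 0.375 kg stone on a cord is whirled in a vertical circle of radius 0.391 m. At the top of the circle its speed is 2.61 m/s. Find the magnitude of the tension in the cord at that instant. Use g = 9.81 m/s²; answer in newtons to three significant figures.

2.85 N

At the top, both T and the weight mg point inward (toward the centre), so T + mg = mv²/r.
T = m(v²/r − g) = 0.375 × ((2.61)²/0.391 − 9.81) = 0.375 × (17.42 − 9.81) = 0.375 × 7.612 = 2.855 N.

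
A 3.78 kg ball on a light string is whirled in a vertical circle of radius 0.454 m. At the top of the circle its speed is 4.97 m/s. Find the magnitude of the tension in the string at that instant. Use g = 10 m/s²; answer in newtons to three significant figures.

At the top, both T and the weight mg point inward (toward the centre), so T + mg = mv²/r.
T = m(v²/r − g) = 3.78 × ((4.97)²/0.454 − 10.0) = 3.78 × (54.41 − 10.0) = 3.78 × 44.41 = 167.9 N.

168 N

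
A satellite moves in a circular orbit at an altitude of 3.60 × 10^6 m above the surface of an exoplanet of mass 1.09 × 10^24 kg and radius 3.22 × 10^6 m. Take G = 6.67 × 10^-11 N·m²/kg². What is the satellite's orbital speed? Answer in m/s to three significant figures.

3270 m/s

Orbital radius r = R + h = 3.22 × 10^6 + 3.60 × 10^6 = 6.820 × 10^6 m.
Gravity supplies the centripetal force: G M m / r² = m v² / r, so v = √(GM/r).
v = √(6.67 × 10^-11 × 1.09 × 10^24 / 6.820 × 10^6) = √(1.066 × 10^7) = 3265 m/s.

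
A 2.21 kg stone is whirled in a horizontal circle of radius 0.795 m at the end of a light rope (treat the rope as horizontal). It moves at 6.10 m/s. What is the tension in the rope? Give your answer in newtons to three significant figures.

103 N

The tension is the only horizontal force, so it supplies the full centripetal force: T = m v²/r = 2.21 × (6.100)²/0.795 = 2.21 × 37.21/0.795 = 103.4 N.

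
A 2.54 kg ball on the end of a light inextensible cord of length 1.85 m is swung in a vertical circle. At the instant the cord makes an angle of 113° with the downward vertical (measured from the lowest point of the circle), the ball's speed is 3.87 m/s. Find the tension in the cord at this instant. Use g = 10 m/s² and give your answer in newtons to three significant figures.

Take the radial direction toward the centre of the circle as positive. The component of the weight along the string toward the centre is −mg cos φ (φ measured from the bottom), so Newton's second law along the string gives T − mg cos φ = m v²/r.
cos 113° = -0.3907, so T = m(v²/r + g cos φ) = 2.54 × ((3.87)²/1.85 + 10.0 × -0.3907) = 2.54 × (8.096 + (-3.907)) = 2.54 × 4.188 = 10.64 N.

10.6 N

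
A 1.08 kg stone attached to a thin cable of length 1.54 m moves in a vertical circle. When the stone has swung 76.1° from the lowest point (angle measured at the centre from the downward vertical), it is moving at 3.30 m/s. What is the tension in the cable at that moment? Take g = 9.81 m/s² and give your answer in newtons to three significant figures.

10.2 N

Take the radial direction toward the centre of the circle as positive. The component of the weight along the string toward the centre is −mg cos φ (φ measured from the bottom), so Newton's second law along the string gives T − mg cos φ = m v²/r.
cos 76.1° = 0.2402, so T = m(v²/r + g cos φ) = 1.08 × ((3.30)²/1.54 + 9.81 × 0.2402) = 1.08 × (7.071 + (2.357)) = 1.08 × 9.428 = 10.18 N.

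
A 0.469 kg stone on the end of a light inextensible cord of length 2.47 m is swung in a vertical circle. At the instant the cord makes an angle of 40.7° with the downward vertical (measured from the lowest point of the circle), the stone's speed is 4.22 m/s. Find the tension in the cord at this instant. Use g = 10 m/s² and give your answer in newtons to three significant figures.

6.94 N

Take the radial direction toward the centre of the circle as positive. The component of the weight along the string toward the centre is −mg cos φ (φ measured from the bottom), so Newton's second law along the string gives T − mg cos φ = m v²/r.
cos 40.7° = 0.7581, so T = m(v²/r + g cos φ) = 0.469 × ((4.22)²/2.47 + 10.0 × 0.7581) = 0.469 × (7.210 + (7.581)) = 0.469 × 14.79 = 6.937 N.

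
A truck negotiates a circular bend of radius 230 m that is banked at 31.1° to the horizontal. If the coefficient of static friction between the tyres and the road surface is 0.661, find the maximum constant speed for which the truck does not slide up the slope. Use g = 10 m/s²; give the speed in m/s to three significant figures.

At the maximum speed, friction acts down the slope at its limiting value f = μN. Radially (horizontal, toward centre): N sinθ + μN cosθ = mv²/r. Vertically: N cosθ − μN sinθ = mg.
Dividing: v² = r g (sinθ + μcosθ)/(cosθ − μsinθ).
sinθ + μcosθ = 0.5165 + 0.661×0.8563 = 1.083; cosθ − μsinθ = 0.8563 − 0.661×0.5165 = 0.5148.
v² = 230 × 10.0 × 1.083/0.5148 = 4836 m²/s², so v = 69.54 m/s.

69.5 m/s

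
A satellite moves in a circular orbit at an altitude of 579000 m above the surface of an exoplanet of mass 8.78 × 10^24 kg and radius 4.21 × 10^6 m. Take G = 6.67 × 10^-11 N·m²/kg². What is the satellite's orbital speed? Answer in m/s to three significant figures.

Orbital radius r = R + h = 4.21 × 10^6 + 579000 = 4.789 × 10^6 m.
Gravity supplies the centripetal force: G M m / r² = m v² / r, so v = √(GM/r).
v = √(6.67 × 10^-11 × 8.78 × 10^24 / 4.789 × 10^6) = √(1.223 × 10^8) = 11060 m/s.

11100 m/s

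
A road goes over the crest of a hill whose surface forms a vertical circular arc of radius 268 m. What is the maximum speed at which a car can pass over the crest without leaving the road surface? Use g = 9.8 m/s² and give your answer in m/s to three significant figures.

At the crest the centre of the circle is below the car, so the net downward (centripetal) force is mg − N = mv²/r.
The car leaves the road when N → 0, giving v_max = √(g r) = √(9.8 × 268) = 51.25 m/s.

51.2 m/s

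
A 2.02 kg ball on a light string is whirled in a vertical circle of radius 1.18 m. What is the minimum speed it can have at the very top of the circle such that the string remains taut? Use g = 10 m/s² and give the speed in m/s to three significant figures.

At the highest point the centre is directly below, so both the weight and T act inward: T + mg = mv²/r.
At minimum speed T → 0, so mg = mv_min²/r ⇒ v_min = √(g r) = √(10.0 × 1.18) = 3.435 m/s.

3.44 m/s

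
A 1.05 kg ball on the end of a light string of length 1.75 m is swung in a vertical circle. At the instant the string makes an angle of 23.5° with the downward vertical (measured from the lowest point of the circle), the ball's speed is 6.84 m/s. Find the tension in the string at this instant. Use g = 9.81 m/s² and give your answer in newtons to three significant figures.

Take the radial direction toward the centre of the circle as positive. The component of the weight along the string toward the centre is −mg cos φ (φ measured from the bottom), so Newton's second law along the string gives T − mg cos φ = m v²/r.
cos 23.5° = 0.9171, so T = m(v²/r + g cos φ) = 1.05 × ((6.84)²/1.75 + 9.81 × 0.9171) = 1.05 × (26.73 + (8.996)) = 1.05 × 35.73 = 37.52 N.

37.5 N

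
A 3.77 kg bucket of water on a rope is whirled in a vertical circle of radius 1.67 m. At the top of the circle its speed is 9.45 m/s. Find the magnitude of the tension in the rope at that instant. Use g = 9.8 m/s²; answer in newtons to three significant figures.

165 N

At the top, both T and the weight mg point inward (toward the centre), so T + mg = mv²/r.
T = m(v²/r − g) = 3.77 × ((9.45)²/1.67 − 9.8) = 3.77 × (53.47 − 9.8) = 3.77 × 43.67 = 164.7 N.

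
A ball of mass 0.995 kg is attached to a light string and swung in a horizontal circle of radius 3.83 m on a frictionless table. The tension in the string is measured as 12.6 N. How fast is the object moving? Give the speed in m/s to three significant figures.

6.96 m/s

T = m v²/r ⇒ v = √(T r / m) = √(12.6 × 3.83 / 0.995) = √48.50 = 6.964 m/s.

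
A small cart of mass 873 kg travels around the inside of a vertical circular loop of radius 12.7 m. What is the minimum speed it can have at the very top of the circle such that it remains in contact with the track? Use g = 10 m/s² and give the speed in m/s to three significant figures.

At the highest point the centre is directly below, so both the weight and N act inward: N + mg = mv²/r.
At minimum speed N → 0, so mg = mv_min²/r ⇒ v_min = √(g r) = √(10.0 × 12.7) = 11.27 m/s.

11.3 m/s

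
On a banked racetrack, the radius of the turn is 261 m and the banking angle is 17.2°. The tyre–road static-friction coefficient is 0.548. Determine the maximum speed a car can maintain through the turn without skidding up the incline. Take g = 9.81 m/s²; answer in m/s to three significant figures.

51.4 m/s

At the maximum speed, friction acts down the slope at its limiting value f = μN. Radially (horizontal, toward centre): N sinθ + μN cosθ = mv²/r. Vertically: N cosθ − μN sinθ = mg.
Dividing: v² = r g (sinθ + μcosθ)/(cosθ − μsinθ).
sinθ + μcosθ = 0.2957 + 0.548×0.9553 = 0.8192; cosθ − μsinθ = 0.9553 − 0.548×0.2957 = 0.7932.
v² = 261 × 9.81 × 0.8192/0.7932 = 2644 m²/s², so v = 51.42 m/s.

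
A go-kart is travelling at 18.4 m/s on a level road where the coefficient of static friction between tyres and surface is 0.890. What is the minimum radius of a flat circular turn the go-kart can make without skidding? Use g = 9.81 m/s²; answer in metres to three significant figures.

At the limit, μ_s m g = m v²/r, so r_min = v²/(μ_s g) = (18.4)²/(0.890 × 9.81) = 338.6/8.731 = 38.78 m.

38.8 m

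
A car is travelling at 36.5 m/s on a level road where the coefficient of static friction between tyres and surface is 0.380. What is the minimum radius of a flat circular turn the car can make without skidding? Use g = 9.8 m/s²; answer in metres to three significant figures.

358 m

At the limit, μ_s m g = m v²/r, so r_min = v²/(μ_s g) = (36.5)²/(0.380 × 9.8) = 1332/3.724 = 357.7 m.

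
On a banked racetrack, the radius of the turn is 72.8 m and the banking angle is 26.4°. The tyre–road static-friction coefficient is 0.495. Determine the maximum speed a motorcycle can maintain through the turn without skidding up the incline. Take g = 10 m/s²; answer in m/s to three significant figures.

30.9 m/s

At the maximum speed, friction acts down the slope at its limiting value f = μN. Radially (horizontal, toward centre): N sinθ + μN cosθ = mv²/r. Vertically: N cosθ − μN sinθ = mg.
Dividing: v² = r g (sinθ + μcosθ)/(cosθ − μsinθ).
sinθ + μcosθ = 0.4446 + 0.495×0.8957 = 0.8880; cosθ − μsinθ = 0.8957 − 0.495×0.4446 = 0.6756.
v² = 72.8 × 10.0 × 0.8880/0.6756 = 956.9 m²/s², so v = 30.93 m/s.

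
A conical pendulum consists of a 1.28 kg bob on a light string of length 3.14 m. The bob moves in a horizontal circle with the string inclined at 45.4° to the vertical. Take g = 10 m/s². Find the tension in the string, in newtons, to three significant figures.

18.2 N

Vertically the bob has no acceleration, so T cosθ = mg.
T = mg/cosθ = 1.28 × 10.0 / cos 45.4° = 12.80/0.7022 = 18.23 N.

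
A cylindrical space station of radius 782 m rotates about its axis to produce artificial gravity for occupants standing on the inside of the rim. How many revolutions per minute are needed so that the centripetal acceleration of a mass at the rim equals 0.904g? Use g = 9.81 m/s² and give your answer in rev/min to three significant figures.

Require ω²r = 0.904g, so ω = √(0.904 × 9.81/782) = 0.1065 rad/s.
In rev/min: ω × 60/(2π) = 0.1065 × 60/(2π) = 1.017 rev/min.

1.02 rev/min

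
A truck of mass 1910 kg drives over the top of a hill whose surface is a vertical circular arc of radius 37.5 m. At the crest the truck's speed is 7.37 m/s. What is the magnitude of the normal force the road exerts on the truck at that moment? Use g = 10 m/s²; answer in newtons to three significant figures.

At the crest the centripetal acceleration points downward (toward the centre of the arc), so mg − N = mv²/r.
N = m(g − v²/r) = 1910 × (10.0 − (7.37)²/37.5) = 1910 × (10.0 − 1.448) = 1910 × 8.552 = 16330 N.

16300 N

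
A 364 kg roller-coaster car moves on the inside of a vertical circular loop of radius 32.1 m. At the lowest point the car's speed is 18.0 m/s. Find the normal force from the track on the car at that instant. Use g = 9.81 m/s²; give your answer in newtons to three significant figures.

At the lowest point, N points up (toward the centre) and the weight mg points down (away from the centre), so the net inward force is N − mg = mv²/r.
N = m(v²/r + g) = 364 × ((18.0)²/32.1 + 9.81) = 364 × (10.09 + 9.81) = 364 × 19.90 = 7245 N.

7240 N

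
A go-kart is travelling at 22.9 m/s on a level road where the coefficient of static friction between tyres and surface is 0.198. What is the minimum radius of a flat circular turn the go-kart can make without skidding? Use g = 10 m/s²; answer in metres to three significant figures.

At the limit, μ_s m g = m v²/r, so r_min = v²/(μ_s g) = (22.9)²/(0.198 × 10.0) = 524.4/1.980 = 264.9 m.

265 m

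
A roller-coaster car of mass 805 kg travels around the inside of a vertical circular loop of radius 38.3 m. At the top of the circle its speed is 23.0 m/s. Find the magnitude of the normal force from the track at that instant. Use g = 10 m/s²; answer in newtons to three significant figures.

At the top, both N and the weight mg point inward (toward the centre), so N + mg = mv²/r.
N = m(v²/r − g) = 805 × ((23.0)²/38.3 − 10.0) = 805 × (13.81 − 10.0) = 805 × 3.812 = 3069 N.

3070 N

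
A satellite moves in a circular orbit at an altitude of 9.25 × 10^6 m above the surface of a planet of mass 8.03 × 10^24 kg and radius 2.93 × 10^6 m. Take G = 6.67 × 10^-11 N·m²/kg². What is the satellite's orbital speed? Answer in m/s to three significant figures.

Orbital radius r = R + h = 2.93 × 10^6 + 9.25 × 10^6 = 1.218 × 10^7 m.
Gravity supplies the centripetal force: G M m / r² = m v² / r, so v = √(GM/r).
v = √(6.67 × 10^-11 × 8.03 × 10^24 / 1.218 × 10^7) = √(4.397 × 10^7) = 6631 m/s.

6630 m/s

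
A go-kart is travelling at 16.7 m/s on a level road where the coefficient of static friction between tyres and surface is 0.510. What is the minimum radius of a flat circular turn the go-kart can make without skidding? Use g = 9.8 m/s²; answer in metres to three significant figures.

55.8 m

At the limit, μ_s m g = m v²/r, so r_min = v²/(μ_s g) = (16.7)²/(0.510 × 9.8) = 278.9/4.998 = 55.80 m.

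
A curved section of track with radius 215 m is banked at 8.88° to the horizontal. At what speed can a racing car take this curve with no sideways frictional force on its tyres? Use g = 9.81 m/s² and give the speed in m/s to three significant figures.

18.2 m/s

On a frictionless banked curve, N sinθ = mv²/r and N cosθ = mg, so tanθ = v²/(rg).
v = √(r g tanθ) = √(215 × 9.81 × tan 8.88°) = √(215 × 9.81 × 0.1562) = √329.5 = 18.15 m/s.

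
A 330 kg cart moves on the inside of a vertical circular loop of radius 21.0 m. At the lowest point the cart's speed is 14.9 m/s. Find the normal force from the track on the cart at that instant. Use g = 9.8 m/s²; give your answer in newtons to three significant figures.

6720 N

At the lowest point, N points up (toward the centre) and the weight mg points down (away from the centre), so the net inward force is N − mg = mv²/r.
N = m(v²/r + g) = 330 × ((14.9)²/21.0 + 9.8) = 330 × (10.57 + 9.8) = 330 × 20.37 = 6723 N.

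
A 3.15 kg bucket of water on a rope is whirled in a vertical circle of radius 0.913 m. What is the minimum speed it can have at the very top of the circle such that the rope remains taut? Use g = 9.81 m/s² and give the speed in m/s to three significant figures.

At the highest point the centre is directly below, so both the weight and T act inward: T + mg = mv²/r.
At minimum speed T → 0, so mg = mv_min²/r ⇒ v_min = √(g r) = √(9.81 × 0.913) = 2.993 m/s.

2.99 m/s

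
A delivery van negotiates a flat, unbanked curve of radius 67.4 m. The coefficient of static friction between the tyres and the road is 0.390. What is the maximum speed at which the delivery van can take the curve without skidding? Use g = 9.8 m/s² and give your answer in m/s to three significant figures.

16.1 m/s

Friction provides the centripetal force on a flat curve. At maximum speed it is at its limiting value: μ_s m g = m v²/r.
Mass cancels: v_max = √(μ_s g r) = √(0.390 × 9.8 × 67.4) = √257.6 = 16.05 m/s.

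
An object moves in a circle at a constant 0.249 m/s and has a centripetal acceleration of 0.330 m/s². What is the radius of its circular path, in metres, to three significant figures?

0.188 m

a_c = v²/r ⇒ r = v²/a_c = (0.249)²/0.330 = 0.06200/0.330 = 0.1879 m.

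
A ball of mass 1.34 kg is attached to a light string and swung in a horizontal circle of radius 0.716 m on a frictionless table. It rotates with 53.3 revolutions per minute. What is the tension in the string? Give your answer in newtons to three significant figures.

29.9 N

ω = 53.3 rev/min × 2π/60 = 5.582 rad/s, so v = ωr = 5.582 × 0.716 = 3.996 m/s.
The tension is the only horizontal force, so it supplies the full centripetal force: T = m v²/r = 1.34 × (3.996)²/0.716 = 1.34 × 15.97/0.716 = 29.89 N.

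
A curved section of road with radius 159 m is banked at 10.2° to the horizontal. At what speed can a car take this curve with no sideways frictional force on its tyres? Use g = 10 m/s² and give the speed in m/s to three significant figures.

16.9 m/s

On a frictionless banked curve, N sinθ = mv²/r and N cosθ = mg, so tanθ = v²/(rg).
v = √(r g tanθ) = √(159 × 10.0 × tan 10.2°) = √(159 × 10.0 × 0.1799) = √286.1 = 16.91 m/s.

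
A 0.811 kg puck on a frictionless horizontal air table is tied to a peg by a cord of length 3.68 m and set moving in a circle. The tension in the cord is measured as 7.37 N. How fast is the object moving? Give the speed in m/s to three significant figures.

T = m v²/r ⇒ v = √(T r / m) = √(7.37 × 3.68 / 0.811) = √33.44 = 5.783 m/s.

5.78 m/s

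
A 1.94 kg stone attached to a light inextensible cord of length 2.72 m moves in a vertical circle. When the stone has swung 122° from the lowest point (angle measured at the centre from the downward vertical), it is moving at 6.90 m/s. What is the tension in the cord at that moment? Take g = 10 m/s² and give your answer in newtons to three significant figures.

Take the radial direction toward the centre of the circle as positive. The component of the weight along the string toward the centre is −mg cos φ (φ measured from the bottom), so Newton's second law along the string gives T − mg cos φ = m v²/r.
cos 122° = -0.5299, so T = m(v²/r + g cos φ) = 1.94 × ((6.90)²/2.72 + 10.0 × -0.5299) = 1.94 × (17.50 + (-5.299)) = 1.94 × 12.20 = 23.68 N.

23.7 N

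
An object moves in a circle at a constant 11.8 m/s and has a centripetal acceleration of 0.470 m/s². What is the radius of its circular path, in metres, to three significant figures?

a_c = v²/r ⇒ r = v²/a_c = (11.8)²/0.470 = 139.2/0.470 = 296.3 m.

296 m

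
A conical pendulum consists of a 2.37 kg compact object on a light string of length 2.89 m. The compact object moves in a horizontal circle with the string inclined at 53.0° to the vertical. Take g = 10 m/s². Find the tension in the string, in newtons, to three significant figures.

Vertically the bob has no acceleration, so T cosθ = mg.
T = mg/cosθ = 2.37 × 10.0 / cos 53.0° = 23.70/0.6018 = 39.38 N.

39.4 N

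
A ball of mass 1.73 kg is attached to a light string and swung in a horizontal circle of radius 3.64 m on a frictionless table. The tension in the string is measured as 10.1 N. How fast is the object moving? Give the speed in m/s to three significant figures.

T = m v²/r ⇒ v = √(T r / m) = √(10.1 × 3.64 / 1.73) = √21.25 = 4.610 m/s.

4.61 m/s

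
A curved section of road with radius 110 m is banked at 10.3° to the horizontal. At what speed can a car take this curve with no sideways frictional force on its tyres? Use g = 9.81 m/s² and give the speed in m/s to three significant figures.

On a frictionless banked curve, N sinθ = mv²/r and N cosθ = mg, so tanθ = v²/(rg).
v = √(r g tanθ) = √(110 × 9.81 × tan 10.3°) = √(110 × 9.81 × 0.1817) = √196.1 = 14.00 m/s.

14.0 m/s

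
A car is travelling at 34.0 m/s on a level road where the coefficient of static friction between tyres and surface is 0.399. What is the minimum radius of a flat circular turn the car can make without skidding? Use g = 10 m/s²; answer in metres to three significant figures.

290 m

At the limit, μ_s m g = m v²/r, so r_min = v²/(μ_s g) = (34.0)²/(0.399 × 10.0) = 1156/3.990 = 289.7 m.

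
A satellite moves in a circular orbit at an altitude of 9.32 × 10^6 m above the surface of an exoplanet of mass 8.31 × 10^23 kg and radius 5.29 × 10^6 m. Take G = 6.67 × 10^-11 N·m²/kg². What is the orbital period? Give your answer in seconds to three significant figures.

47100 s

r = R + h = 5.29 × 10^6 + 9.32 × 10^6 = 1.461 × 10^7 m. Gravity provides the centripetal force: G M m / r² = m v² / r ⇒ v = √(GM/r) = 1948 m/s.
T = 2πr/v = 2π × 1.461 × 10^7 / 1948 = 47130 s.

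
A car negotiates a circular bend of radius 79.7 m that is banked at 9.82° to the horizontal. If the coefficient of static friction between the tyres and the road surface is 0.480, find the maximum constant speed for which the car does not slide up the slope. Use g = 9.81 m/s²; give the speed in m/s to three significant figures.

23.6 m/s

At the maximum speed, friction acts down the slope at its limiting value f = μN. Radially (horizontal, toward centre): N sinθ + μN cosθ = mv²/r. Vertically: N cosθ − μN sinθ = mg.
Dividing: v² = r g (sinθ + μcosθ)/(cosθ − μsinθ).
sinθ + μcosθ = 0.1706 + 0.480×0.9853 = 0.6435; cosθ − μsinθ = 0.9853 − 0.480×0.1706 = 0.9035.
v² = 79.7 × 9.81 × 0.6435/0.9035 = 556.9 m²/s², so v = 23.60 m/s.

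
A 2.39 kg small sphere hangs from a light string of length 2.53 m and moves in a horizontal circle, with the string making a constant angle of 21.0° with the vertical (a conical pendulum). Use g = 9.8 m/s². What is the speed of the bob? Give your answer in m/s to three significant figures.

1.85 m/s

The radius of the circle is r = L sinθ = 2.53 × sin 21.0° = 0.9067 m.
Horizontally T sinθ = mv²/r and vertically T cosθ = mg, so tanθ = v²/(rg).
v = √(r g tanθ) = √(0.9067 × 9.8 × 0.3839) = √3.411 = 1.847 m/s.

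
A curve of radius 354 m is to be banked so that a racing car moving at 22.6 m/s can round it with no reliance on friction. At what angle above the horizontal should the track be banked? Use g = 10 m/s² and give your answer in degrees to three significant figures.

With no friction, the horizontal component of the normal force provides the centripetal force: N sinθ = mv²/r, while N cosθ = mg vertically.
Dividing: tanθ = v²/(r g) = (22.6)²/(354 × 10.0) = 510.8/3540 = 0.1443.
θ = arctan(0.1443) = 8.210°.

8.21°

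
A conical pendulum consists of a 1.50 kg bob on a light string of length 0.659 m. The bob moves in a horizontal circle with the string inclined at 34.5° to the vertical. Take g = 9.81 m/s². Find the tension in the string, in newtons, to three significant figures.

17.9 N

Vertically the bob has no acceleration, so T cosθ = mg.
T = mg/cosθ = 1.50 × 9.81 / cos 34.5° = 14.72/0.8241 = 17.86 N.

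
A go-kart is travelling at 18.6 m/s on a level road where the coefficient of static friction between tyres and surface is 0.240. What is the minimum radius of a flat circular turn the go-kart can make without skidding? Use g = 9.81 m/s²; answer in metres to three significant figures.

147 m

At the limit, μ_s m g = m v²/r, so r_min = v²/(μ_s g) = (18.6)²/(0.240 × 9.81) = 346.0/2.354 = 146.9 m.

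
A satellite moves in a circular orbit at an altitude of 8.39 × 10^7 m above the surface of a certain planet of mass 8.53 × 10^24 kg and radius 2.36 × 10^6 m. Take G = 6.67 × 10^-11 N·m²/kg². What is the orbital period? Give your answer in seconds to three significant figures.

211000 s

r = R + h = 2.36 × 10^6 + 8.39 × 10^7 = 8.626 × 10^7 m. Gravity provides the centripetal force: G M m / r² = m v² / r ⇒ v = √(GM/r) = 2568 m/s.
T = 2πr/v = 2π × 8.626 × 10^7 / 2568 = 211000 s.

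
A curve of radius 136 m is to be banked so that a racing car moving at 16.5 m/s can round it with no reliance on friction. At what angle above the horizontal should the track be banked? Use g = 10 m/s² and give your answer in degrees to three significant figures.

11.3°

With no friction, the horizontal component of the normal force provides the centripetal force: N sinθ = mv²/r, while N cosθ = mg vertically.
Dividing: tanθ = v²/(r g) = (16.5)²/(136 × 10.0) = 272.2/1360 = 0.2002.
θ = arctan(0.2002) = 11.32°.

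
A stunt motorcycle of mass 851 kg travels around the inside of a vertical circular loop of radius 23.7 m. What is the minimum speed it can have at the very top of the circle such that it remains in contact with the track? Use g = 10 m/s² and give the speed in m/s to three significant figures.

15.4 m/s

At the top, both weight mg and N point toward the centre: N + mg = mv²/r.
At minimum speed N → 0, so mg = mv_min²/r ⇒ v_min = √(g r) = √(10.0 × 23.7) = 15.39 m/s.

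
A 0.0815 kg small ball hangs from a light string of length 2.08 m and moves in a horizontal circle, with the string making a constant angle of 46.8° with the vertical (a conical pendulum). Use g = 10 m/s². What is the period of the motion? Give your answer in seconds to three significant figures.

r = L sinθ = 1.516 m. From T sinθ = mω²r and T cosθ = mg: tanθ = ω²r/g, so ω² = g tanθ / r = g/(L cosθ).
ω = √(g/(L cosθ)) = √(10.0/(2.08 × 0.6845)) = √7.023 = 2.650 rad/s.
Period = 2π/ω = 2.371 s.

2.37 s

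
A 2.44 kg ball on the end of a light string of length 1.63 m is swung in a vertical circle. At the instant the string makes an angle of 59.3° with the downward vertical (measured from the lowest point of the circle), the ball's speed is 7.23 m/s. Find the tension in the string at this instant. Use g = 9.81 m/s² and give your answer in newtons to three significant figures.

Take the radial direction toward the centre of the circle as positive. The component of the weight along the string toward the centre is −mg cos φ (φ measured from the bottom), so Newton's second law along the string gives T − mg cos φ = m v²/r.
cos 59.3° = 0.5105, so T = m(v²/r + g cos φ) = 2.44 × ((7.23)²/1.63 + 9.81 × 0.5105) = 2.44 × (32.07 + (5.008)) = 2.44 × 37.08 = 90.47 N.

90.5 N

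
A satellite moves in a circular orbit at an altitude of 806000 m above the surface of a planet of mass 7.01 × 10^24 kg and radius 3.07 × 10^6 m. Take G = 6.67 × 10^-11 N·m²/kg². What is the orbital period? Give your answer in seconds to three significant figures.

r = R + h = 3.07 × 10^6 + 806000 = 3.876 × 10^6 m. Gravity provides the centripetal force: G M m / r² = m v² / r ⇒ v = √(GM/r) = 10980 m/s.
T = 2πr/v = 2π × 3.876 × 10^6 / 10980 = 2217 s.

2220 s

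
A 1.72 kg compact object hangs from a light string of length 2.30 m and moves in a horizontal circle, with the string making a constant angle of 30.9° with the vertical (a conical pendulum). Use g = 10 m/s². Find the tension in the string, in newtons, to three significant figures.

20.0 N

Vertically the bob has no acceleration, so T cosθ = mg.
T = mg/cosθ = 1.72 × 10.0 / cos 30.9° = 17.20/0.8581 = 20.05 N.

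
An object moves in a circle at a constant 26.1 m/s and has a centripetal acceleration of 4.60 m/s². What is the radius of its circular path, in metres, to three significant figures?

a_c = v²/r ⇒ r = v²/a_c = (26.1)²/4.60 = 681.2/4.60 = 148.1 m.

148 m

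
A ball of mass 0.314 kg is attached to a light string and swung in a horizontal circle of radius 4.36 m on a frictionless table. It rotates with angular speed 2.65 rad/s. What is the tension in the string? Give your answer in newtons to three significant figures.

v = ωr = 2.65 × 4.36 = 11.55 m/s.
The tension is the only horizontal force, so it supplies the full centripetal force: T = m v²/r = 0.314 × (11.55)²/4.36 = 0.314 × 133.5/4.36 = 9.614 N.

9.61 N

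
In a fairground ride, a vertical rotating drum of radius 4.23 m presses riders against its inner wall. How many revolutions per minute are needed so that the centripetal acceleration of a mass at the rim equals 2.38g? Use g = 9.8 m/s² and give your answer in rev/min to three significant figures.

22.4 rev/min

Require ω²r = 2.38g, so ω = √(2.38 × 9.8/4.23) = 2.348 rad/s.
In rev/min: ω × 60/(2π) = 2.348 × 60/(2π) = 22.42 rev/min.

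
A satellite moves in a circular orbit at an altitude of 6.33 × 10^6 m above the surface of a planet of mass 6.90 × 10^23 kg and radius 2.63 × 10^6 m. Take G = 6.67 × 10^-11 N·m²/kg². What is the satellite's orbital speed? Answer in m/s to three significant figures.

Orbital radius r = R + h = 2.63 × 10^6 + 6.33 × 10^6 = 8.960 × 10^6 m.
Gravity supplies the centripetal force: G M m / r² = m v² / r, so v = √(GM/r).
v = √(6.67 × 10^-11 × 6.90 × 10^23 / 8.960 × 10^6) = √(5.136 × 10^6) = 2266 m/s.

2270 m/s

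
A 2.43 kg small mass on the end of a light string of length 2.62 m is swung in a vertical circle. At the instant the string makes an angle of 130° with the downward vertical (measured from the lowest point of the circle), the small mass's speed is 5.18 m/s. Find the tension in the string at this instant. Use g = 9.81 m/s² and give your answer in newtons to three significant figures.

9.56 N

Take the radial direction toward the centre of the circle as positive. The component of the weight along the string toward the centre is −mg cos φ (φ measured from the bottom), so Newton's second law along the string gives T − mg cos φ = m v²/r.
cos 130° = -0.6428, so T = m(v²/r + g cos φ) = 2.43 × ((5.18)²/2.62 + 9.81 × -0.6428) = 2.43 × (10.24 + (-6.306)) = 2.43 × 3.936 = 9.564 N.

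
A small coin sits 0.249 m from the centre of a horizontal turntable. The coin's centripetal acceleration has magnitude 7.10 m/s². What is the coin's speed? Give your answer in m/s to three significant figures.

1.33 m/s

a_c = v²/r ⇒ v = √(a_c · r) = √(7.10 × 0.249) = √1.768 = 1.330 m/s.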